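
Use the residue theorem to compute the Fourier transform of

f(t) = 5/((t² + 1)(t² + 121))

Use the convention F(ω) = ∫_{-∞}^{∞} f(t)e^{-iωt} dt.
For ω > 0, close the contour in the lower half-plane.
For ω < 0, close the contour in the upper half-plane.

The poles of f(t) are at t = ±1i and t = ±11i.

Let g(z) = f(z)e^{-iωz}; for large |z| the factor e^{-iωz} decays in the lower half-plane when ω > 0 and in the upper half-plane when ω < 0.

Case ω > 0 (lower half-plane, clockwise contour ⇒ F(ω) = -2πi·ΣRes):
  Res_{z = - i} g(z) = \frac{i e^{- \omega}}{48}
  Res_{z = - 11 i} g(z) = - \frac{i e^{- 11 \omega}}{528}
  F(ω) = -2πi·ΣRes = \frac{\pi e^{- \omega}}{24} - \frac{\pi e^{- 11 \omega}}{264}

Case ω < 0 (upper half-plane, counterclockwise contour ⇒ F(ω) = +2πi·ΣRes):
  Res_{z = i} g(z) = - \frac{i e^{\omega}}{48}
  Res_{z = 11 i} g(z) = \frac{i e^{11 \omega}}{528}
  F(ω) = 2πi·ΣRes = \frac{\pi \left(11 - e^{10 \omega}\right) e^{\omega}}{264}

Both cases combine into a single formula in |ω|:

F(ω) = \frac{\pi e^{- \left|{\omega}\right|}}{24} - \frac{\pi e^{- 11 \left|{\omega}\right|}}{264}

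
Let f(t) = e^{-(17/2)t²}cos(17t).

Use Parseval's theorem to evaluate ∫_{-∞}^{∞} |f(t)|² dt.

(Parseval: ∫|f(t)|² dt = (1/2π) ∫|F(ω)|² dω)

∫|f(t)|² dt = \frac{\sqrt{17} \sqrt{\pi} \left(1 + e^{17}\right)}{34 e^{17}}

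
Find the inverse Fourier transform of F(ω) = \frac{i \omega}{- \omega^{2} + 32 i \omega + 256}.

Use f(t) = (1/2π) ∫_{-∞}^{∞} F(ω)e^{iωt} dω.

f(t) = \left(1 - 16 t\right) e^{- 16 t} u\left(t\right)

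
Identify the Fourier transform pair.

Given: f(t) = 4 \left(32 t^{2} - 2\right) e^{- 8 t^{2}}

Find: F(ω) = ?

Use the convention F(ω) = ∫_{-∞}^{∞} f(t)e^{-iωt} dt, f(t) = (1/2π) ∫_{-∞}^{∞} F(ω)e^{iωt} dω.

F(ω) = - \frac{\sqrt{2} \sqrt{\pi} \omega^{2} e^{- \frac{\omega^{2}}{32}}}{8}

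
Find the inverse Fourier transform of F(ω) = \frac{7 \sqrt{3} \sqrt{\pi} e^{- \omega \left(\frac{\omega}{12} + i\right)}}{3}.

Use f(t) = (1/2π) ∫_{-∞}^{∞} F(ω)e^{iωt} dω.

f(t) = 7 e^{- 3 \left(t - 1\right)^{2}}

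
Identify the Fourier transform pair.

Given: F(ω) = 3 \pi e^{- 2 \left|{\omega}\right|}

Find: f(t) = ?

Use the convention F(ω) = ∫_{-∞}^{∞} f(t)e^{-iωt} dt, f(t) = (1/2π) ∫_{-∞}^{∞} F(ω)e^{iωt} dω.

f(t) = \frac{6}{t^{2} + 4}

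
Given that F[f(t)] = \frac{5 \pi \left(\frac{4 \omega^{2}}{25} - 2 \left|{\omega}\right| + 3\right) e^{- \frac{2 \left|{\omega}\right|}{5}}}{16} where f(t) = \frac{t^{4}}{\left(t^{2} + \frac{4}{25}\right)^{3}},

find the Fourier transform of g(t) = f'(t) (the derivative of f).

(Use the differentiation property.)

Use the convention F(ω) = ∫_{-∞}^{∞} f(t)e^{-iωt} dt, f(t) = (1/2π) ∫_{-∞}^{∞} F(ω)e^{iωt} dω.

F[g](ω) = \frac{i \pi \omega \left(4 \omega^{2} - 50 \left|{\omega}\right| + 75\right) e^{- \frac{2 \left|{\omega}\right|}{5}}}{80}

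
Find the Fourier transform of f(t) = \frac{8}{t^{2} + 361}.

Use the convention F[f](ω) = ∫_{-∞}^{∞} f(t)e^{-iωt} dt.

F(ω) = \frac{8 \pi e^{- 19 \left|{\omega}\right|}}{19}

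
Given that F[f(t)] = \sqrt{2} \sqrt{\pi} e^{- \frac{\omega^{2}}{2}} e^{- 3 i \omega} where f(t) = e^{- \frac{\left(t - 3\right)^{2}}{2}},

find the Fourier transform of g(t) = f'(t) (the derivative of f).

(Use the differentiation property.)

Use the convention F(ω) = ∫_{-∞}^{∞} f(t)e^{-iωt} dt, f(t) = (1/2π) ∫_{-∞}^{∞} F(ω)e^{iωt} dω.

F[g](ω) = \sqrt{2} i \sqrt{\pi} \omega e^{- \frac{\omega \left(\omega + 6 i\right)}{2}}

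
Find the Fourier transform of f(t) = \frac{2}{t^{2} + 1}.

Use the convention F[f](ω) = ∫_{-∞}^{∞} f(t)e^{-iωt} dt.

F(ω) = 2 \pi e^{- \left|{\omega}\right|}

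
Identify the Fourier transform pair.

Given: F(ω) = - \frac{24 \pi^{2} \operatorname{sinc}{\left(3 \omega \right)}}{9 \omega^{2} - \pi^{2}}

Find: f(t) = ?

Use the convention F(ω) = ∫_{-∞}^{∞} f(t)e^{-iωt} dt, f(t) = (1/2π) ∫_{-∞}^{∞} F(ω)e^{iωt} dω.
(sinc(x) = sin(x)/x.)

f(t) = 8 \left(\begin{cases} \frac{\cos{\left(\frac{\pi t}{3} \right)}}{2} + \frac{1}{2} & \text{for}\: \left|{t}\right| < 3 \\0 & \text{otherwise} \end{cases}\right)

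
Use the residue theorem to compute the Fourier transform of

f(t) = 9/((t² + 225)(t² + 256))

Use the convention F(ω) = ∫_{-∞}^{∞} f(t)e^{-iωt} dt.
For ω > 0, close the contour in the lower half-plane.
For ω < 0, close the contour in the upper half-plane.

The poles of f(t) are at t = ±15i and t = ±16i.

Let g(z) = f(z)e^{-iωz}; for large |z| the factor e^{-iωz} decays in the lower half-plane when ω > 0 and in the upper half-plane when ω < 0.

Case ω > 0 (lower half-plane, clockwise contour ⇒ F(ω) = -2πi·ΣRes):
  Res_{z = - 15 i} g(z) = \frac{3 i e^{- 15 \omega}}{310}
  Res_{z = - 16 i} g(z) = - \frac{9 i e^{- 16 \omega}}{992}
  F(ω) = -2πi·ΣRes = \frac{3 \pi \left(16 e^{\omega} - 15\right) e^{- 16 \omega}}{2480}

Case ω < 0 (upper half-plane, counterclockwise contour ⇒ F(ω) = +2πi·ΣRes):
  Res_{z = 15 i} g(z) = - \frac{3 i e^{15 \omega}}{310}
  Res_{z = 16 i} g(z) = \frac{9 i e^{16 \omega}}{992}
  F(ω) = 2πi·ΣRes = \frac{3 \pi \left(16 - 15 e^{\omega}\right) e^{15 \omega}}{2480}

Both cases combine into a single formula in |ω|:

F(ω) = \frac{3 \pi \left(16 e^{\left|{\omega}\right|} - 15\right) e^{- 16 \left|{\omega}\right|}}{2480}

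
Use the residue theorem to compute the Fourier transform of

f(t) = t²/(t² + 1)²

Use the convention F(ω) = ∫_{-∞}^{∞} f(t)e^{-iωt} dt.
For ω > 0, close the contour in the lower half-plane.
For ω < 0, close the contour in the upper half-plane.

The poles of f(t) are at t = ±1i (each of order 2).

Let g(z) = f(z)e^{-iωz}; for large |z| the factor e^{-iωz} decays in the lower half-plane when ω > 0 and in the upper half-plane when ω < 0.

Case ω > 0 (lower half-plane, clockwise contour ⇒ F(ω) = -2πi·ΣRes):
  Res_{z = - i} g(z) = \frac{i \left(1 - \omega\right) e^{- \omega}}{4} (pole of order 2)
  F(ω) = -2πi·ΣRes = \frac{\pi \left(1 - \omega\right) e^{- \omega}}{2}

Case ω < 0 (upper half-plane, counterclockwise contour ⇒ F(ω) = +2πi·ΣRes):
  Res_{z = i} g(z) = \frac{i \left(- \omega - 1\right) e^{\omega}}{4} (pole of order 2)
  F(ω) = 2πi·ΣRes = \frac{\pi \left(\omega + 1\right) e^{\omega}}{2}

Both cases combine into a single formula in |ω|:

F(ω) = \frac{\pi \left(1 - \left|{\omega}\right|\right) e^{- \left|{\omega}\right|}}{2}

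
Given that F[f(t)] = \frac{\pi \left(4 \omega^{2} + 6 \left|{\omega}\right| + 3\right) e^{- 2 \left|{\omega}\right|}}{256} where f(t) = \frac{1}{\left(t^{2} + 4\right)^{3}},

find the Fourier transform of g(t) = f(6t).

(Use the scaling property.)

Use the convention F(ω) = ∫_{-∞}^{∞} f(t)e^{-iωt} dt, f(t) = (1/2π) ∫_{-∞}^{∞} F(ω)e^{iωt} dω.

F[g](ω) = \frac{\pi \left(\omega^{2} + 9 \left|{\omega}\right| + 27\right) e^{- \frac{\left|{\omega}\right|}{3}}}{13824}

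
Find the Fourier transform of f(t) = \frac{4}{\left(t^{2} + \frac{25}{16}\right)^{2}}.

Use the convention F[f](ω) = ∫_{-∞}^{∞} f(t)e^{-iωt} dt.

F(ω) = \frac{32 \pi \left(5 \left|{\omega}\right| + 4\right) e^{- \frac{5 \left|{\omega}\right|}{4}}}{125}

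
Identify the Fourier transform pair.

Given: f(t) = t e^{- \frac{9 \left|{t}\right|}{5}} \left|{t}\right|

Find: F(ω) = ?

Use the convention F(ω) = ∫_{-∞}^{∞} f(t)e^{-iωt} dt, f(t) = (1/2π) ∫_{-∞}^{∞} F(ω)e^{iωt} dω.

F(ω) = \frac{2500 i \omega \left(25 \omega^{2} - 243\right)}{\left(25 \omega^{2} + 81\right)^{3}}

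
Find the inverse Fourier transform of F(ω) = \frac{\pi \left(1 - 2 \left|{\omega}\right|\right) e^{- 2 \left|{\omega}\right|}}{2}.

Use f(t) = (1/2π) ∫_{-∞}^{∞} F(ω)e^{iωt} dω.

f(t) = \frac{2 t^{2}}{\left(t^{2} + 4\right)^{2}}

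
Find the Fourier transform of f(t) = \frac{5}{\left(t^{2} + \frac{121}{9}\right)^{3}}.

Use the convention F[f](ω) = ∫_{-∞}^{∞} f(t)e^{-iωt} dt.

F(ω) = \frac{135 \pi \left(121 \omega^{2} + 99 \left|{\omega}\right| + 27\right) e^{- \frac{11 \left|{\omega}\right|}{3}}}{1288408}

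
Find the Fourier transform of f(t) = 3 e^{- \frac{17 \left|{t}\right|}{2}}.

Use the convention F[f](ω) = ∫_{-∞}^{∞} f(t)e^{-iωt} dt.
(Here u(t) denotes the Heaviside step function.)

F(ω) = \frac{204}{4 \omega^{2} + 289}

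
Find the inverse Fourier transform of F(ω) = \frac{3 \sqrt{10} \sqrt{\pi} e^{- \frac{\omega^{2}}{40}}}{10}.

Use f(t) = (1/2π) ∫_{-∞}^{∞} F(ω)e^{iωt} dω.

f(t) = 3 e^{- 10 t^{2}}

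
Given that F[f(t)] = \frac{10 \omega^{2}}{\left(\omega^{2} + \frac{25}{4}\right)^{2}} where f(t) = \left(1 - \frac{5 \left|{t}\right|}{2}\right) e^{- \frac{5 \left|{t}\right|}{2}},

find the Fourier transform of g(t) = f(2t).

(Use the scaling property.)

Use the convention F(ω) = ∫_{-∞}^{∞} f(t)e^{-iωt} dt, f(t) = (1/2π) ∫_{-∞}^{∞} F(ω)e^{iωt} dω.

F[g](ω) = \frac{20 \omega^{2}}{\left(\omega^{2} + 25\right)^{2}}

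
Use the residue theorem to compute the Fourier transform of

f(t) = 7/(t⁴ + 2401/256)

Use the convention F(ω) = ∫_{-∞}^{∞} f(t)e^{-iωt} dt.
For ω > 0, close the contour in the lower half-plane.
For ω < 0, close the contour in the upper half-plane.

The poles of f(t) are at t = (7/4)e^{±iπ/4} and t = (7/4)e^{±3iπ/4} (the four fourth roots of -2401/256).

Let g(z) = f(z)e^{-iωz}; for large |z| the factor e^{-iωz} decays in the lower half-plane when ω > 0 and in the upper half-plane when ω < 0.

Case ω > 0 (lower half-plane, clockwise contour ⇒ F(ω) = -2πi·ΣRes):
  Res_{z = - \frac{7 \sqrt{2}}{8} - \frac{7 \sqrt{2} i}{8}} g(z) = \frac{8 \sqrt{2} \left(1 + i\right) e^{\frac{7 \sqrt{2} \omega \left(-1 + i\right)}{8}}}{49}
  Res_{z = \frac{7 \sqrt{2}}{8} - \frac{7 \sqrt{2} i}{8}} g(z) = \frac{8 \sqrt{2} \left(-1 + i\right) e^{- \frac{7 \sqrt{2} \omega \left(1 + i\right)}{8}}}{49}
  F(ω) = -2πi·ΣRes = \frac{16 \sqrt{2} \pi \left(\left(1 - i\right) e^{\frac{7 \sqrt{2} i \omega}{4}} + 1 + i\right) e^{- \frac{7 \sqrt{2} \omega \left(1 + i\right)}{8}}}{49} = \frac{64 \pi e^{- \frac{7 \sqrt{2} \omega}{8}} \sin{\left(\frac{7 \sqrt{2} \omega}{8} + \frac{\pi}{4} \right)}}{49}

Case ω < 0 (upper half-plane, counterclockwise contour ⇒ F(ω) = +2πi·ΣRes):
  Res_{z = \frac{7 \sqrt{2}}{8} + \frac{7 \sqrt{2} i}{8}} g(z) = - \frac{8 \sqrt{2} \left(1 + i\right) e^{\frac{7 \sqrt{2} \omega \left(1 - i\right)}{8}}}{49}
  Res_{z = - \frac{7 \sqrt{2}}{8} + \frac{7 \sqrt{2} i}{8}} g(z) = \frac{8 \sqrt{2} \left(1 - i\right) e^{\frac{7 \sqrt{2} \omega \left(1 + i\right)}{8}}}{49}
  F(ω) = 2πi·ΣRes = - \frac{16 \sqrt{2} i \pi \left(\left(1 + i\right) e^{\frac{7 \sqrt{2} \omega \left(1 - i\right)}{8}} - \left(1 - i\right) e^{\frac{7 \sqrt{2} \omega \left(1 + i\right)}{8}}\right)}{49} = \frac{64 \pi e^{\frac{7 \sqrt{2} \omega}{8}} \cos{\left(\frac{7 \sqrt{2} \omega}{8} + \frac{\pi}{4} \right)}}{49}

Both cases combine into a single formula in |ω|:

F(ω) = \frac{64 \pi e^{- \frac{7 \sqrt{2} \left|{\omega}\right|}{8}} \sin{\left(\frac{7 \sqrt{2} \left|{\omega}\right|}{8} + \frac{\pi}{4} \right)}}{49}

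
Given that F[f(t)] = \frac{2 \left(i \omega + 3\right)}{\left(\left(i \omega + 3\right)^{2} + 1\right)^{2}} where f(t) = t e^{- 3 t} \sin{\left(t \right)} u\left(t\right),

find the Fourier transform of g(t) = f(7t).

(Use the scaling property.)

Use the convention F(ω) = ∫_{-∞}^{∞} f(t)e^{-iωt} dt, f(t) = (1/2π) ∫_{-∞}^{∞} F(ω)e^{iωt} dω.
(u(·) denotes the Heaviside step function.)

F[g](ω) = \frac{98 \left(i \omega + 21\right)}{\left(\left(i \omega + 21\right)^{2} + 49\right)^{2}}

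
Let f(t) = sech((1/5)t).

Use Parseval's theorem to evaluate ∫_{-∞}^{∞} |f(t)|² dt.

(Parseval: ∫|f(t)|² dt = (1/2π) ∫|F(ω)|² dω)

∫|f(t)|² dt = 10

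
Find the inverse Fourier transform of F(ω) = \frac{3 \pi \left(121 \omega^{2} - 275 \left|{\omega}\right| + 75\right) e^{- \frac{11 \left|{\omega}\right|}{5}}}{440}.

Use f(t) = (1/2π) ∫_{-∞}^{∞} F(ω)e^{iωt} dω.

f(t) = \frac{3 t^{4}}{\left(t^{2} + \frac{121}{25}\right)^{3}}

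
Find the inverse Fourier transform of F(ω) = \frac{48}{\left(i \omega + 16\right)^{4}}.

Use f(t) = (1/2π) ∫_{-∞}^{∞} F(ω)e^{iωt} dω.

f(t) = 8 t^{3} e^{- 16 t} u\left(t\right)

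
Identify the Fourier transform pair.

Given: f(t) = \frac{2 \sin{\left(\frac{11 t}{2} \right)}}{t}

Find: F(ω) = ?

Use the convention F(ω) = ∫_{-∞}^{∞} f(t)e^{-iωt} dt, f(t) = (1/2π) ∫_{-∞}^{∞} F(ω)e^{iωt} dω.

F(ω) = \begin{cases} 2 \pi & \text{for}\: \omega > - \frac{11}{2} \wedge \omega < \frac{11}{2} \\0 & \text{otherwise} \end{cases}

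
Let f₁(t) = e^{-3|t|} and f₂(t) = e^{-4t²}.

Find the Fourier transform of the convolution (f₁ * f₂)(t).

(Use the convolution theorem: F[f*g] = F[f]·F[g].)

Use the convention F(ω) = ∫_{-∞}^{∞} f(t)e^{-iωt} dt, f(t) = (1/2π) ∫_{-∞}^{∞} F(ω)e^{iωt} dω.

F[f₁*f₂](ω) = \frac{3 \sqrt{\pi} e^{- \frac{\omega^{2}}{16}}}{\omega^{2} + 9}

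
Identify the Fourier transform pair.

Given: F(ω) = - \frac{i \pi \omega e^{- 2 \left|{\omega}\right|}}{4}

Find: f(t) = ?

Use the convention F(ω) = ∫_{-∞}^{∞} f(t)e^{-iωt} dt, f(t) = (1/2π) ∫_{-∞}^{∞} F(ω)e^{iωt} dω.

f(t) = \frac{t}{\left(t^{2} + 4\right)^{2}}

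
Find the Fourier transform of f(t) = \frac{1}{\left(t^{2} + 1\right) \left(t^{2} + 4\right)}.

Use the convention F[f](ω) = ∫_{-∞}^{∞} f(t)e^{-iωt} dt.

F(ω) = \frac{\pi \left(2 e^{\left|{\omega}\right|} - 1\right) e^{- 2 \left|{\omega}\right|}}{6}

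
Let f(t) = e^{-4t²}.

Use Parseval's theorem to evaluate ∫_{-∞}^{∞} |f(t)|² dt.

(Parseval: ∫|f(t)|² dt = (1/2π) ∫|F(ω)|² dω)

∫|f(t)|² dt = \frac{\sqrt{2} \sqrt{\pi}}{4}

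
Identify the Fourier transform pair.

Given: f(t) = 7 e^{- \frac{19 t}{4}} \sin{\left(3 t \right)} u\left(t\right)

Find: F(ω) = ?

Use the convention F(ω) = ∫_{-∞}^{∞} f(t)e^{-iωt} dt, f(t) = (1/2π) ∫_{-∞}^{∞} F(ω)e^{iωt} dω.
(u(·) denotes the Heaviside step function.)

F(ω) = \frac{336}{\left(4 i \omega + 19\right)^{2} + 144}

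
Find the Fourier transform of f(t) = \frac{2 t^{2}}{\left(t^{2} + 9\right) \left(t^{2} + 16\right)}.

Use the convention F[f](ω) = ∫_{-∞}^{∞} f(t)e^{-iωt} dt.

F(ω) = \frac{2 \pi \left(4 - 3 e^{\left|{\omega}\right|}\right) e^{- 4 \left|{\omega}\right|}}{7}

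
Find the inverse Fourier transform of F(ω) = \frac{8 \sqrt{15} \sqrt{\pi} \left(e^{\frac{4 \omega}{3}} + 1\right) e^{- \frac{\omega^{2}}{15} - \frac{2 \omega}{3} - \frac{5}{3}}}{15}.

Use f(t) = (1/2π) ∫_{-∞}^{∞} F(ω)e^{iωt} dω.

f(t) = 8 e^{- \frac{15 t^{2}}{4}} \cos{\left(5 t \right)}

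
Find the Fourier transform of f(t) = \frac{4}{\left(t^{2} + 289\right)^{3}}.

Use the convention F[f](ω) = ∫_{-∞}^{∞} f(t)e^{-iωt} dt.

F(ω) = \frac{\pi \left(289 \omega^{2} + 51 \left|{\omega}\right| + 3\right) e^{- 17 \left|{\omega}\right|}}{2839714}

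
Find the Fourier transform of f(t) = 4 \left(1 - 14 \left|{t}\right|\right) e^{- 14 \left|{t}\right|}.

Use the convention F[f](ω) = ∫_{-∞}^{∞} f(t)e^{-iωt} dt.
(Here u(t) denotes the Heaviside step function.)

F(ω) = \frac{224 \omega^{2}}{\left(\omega^{2} + 196\right)^{2}}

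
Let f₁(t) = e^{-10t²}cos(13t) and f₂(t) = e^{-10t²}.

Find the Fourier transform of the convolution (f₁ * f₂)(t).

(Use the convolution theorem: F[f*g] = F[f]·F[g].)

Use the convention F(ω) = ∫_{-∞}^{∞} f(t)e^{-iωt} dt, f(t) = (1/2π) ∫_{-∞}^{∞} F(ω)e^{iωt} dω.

F[f₁*f₂](ω) = \frac{\pi \left(e^{\frac{13 \omega}{10}} + 1\right) e^{- \frac{\omega^{2}}{20} - \frac{13 \omega}{20} - \frac{169}{40}}}{20}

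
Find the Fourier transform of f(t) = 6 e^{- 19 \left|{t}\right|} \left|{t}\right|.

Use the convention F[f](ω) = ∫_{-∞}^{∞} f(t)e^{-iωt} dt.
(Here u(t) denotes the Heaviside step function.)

F(ω) = \frac{12 \left(361 - \omega^{2}\right)}{\left(\omega^{2} + 361\right)^{2}}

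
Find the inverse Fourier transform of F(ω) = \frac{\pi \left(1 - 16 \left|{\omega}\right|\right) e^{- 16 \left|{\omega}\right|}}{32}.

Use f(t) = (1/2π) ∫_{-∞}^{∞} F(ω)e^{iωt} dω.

f(t) = \frac{t^{2}}{\left(t^{2} + 256\right)^{2}}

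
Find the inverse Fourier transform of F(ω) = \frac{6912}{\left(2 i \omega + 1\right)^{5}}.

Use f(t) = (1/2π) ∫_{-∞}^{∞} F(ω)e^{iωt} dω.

f(t) = 9 t^{4} e^{- \frac{t}{2}} u\left(t\right)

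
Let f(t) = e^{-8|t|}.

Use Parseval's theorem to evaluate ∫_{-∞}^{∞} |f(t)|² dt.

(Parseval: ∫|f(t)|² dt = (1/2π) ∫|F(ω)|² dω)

∫|f(t)|² dt = \frac{1}{8}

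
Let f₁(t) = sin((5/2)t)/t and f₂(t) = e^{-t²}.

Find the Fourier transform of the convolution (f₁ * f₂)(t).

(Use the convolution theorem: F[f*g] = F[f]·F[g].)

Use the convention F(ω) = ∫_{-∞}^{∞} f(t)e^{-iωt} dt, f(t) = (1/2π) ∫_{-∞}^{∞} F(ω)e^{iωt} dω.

F[f₁*f₂](ω) = \begin{cases} \pi^{\frac{3}{2}} e^{- \frac{\omega^{2}}{4}} & \text{for}\: \omega > - \frac{5}{2} \wedge \omega < \frac{5}{2} \\0 & \text{otherwise} \end{cases}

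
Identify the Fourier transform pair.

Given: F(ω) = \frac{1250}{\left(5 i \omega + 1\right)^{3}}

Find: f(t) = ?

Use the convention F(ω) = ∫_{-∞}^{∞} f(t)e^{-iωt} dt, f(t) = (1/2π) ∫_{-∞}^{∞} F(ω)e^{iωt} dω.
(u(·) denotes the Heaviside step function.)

f(t) = 5 t^{2} e^{- \frac{t}{5}} u\left(t\right)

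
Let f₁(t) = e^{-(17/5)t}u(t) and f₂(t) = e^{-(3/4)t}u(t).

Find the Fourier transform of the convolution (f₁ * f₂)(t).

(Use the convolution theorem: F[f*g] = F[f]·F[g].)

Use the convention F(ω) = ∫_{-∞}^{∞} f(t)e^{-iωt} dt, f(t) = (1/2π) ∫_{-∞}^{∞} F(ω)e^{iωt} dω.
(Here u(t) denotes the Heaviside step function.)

F[f₁*f₂](ω) = \frac{20}{- 20 \omega^{2} + 83 i \omega + 51}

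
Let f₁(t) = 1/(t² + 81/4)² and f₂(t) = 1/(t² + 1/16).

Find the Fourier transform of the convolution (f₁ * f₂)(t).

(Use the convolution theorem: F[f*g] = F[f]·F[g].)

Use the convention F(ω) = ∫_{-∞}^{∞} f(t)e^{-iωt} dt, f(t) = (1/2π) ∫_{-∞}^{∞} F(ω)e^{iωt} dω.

F[f₁*f₂](ω) = \frac{8 \pi^{2} \left(9 \left|{\omega}\right| + 2\right) e^{- \frac{19 \left|{\omega}\right|}{4}}}{729}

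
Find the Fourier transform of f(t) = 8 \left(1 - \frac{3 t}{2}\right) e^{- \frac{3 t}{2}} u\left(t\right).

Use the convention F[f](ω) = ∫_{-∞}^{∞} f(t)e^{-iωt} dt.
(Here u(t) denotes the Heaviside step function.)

F(ω) = \frac{32 i \omega}{- 4 \omega^{2} + 12 i \omega + 9}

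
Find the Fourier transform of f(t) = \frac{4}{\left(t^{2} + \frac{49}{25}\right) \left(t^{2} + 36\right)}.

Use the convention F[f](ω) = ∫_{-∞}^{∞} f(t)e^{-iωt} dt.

F(ω) = - \frac{50 \pi e^{- 6 \left|{\omega}\right|}}{2553} + \frac{500 \pi e^{- \frac{7 \left|{\omega}\right|}{5}}}{5957}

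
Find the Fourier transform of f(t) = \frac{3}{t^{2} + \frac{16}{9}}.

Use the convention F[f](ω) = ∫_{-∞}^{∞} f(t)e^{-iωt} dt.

F(ω) = \frac{9 \pi e^{- \frac{4 \left|{\omega}\right|}{3}}}{4}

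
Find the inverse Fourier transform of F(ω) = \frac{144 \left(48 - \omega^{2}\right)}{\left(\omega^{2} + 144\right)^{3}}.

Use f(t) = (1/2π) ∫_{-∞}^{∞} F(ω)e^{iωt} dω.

f(t) = t^{2} e^{- 12 \left|{t}\right|}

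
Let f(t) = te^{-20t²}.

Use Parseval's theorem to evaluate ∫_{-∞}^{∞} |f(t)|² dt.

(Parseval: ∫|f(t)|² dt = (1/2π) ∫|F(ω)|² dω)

∫|f(t)|² dt = \frac{\sqrt{10} \sqrt{\pi}}{1600}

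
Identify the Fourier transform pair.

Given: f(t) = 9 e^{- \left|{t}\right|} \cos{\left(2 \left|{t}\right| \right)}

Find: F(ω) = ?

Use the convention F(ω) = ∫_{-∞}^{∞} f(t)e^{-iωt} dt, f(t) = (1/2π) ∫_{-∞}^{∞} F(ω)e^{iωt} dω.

F(ω) = \frac{18 \left(\omega^{2} + 5\right)}{\omega^{4} - 6 \omega^{2} + 25}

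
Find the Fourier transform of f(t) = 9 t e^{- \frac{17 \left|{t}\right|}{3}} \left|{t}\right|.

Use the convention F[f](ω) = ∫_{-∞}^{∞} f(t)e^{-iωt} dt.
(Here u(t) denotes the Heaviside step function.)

F(ω) = \frac{8748 i \omega \left(3 \omega^{2} - 289\right)}{\left(9 \omega^{2} + 289\right)^{3}}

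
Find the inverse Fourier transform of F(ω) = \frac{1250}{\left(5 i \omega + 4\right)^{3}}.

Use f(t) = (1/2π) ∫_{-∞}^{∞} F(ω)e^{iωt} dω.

f(t) = 5 t^{2} e^{- \frac{4 t}{5}} u\left(t\right)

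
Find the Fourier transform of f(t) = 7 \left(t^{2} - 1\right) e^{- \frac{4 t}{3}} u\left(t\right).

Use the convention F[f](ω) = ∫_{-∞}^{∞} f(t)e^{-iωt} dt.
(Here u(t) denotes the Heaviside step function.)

F(ω) = \frac{21 \left(54 i \omega - \left(3 i \omega + 4\right)^{3} + 72\right)}{\left(3 i \omega + 4\right)^{4}}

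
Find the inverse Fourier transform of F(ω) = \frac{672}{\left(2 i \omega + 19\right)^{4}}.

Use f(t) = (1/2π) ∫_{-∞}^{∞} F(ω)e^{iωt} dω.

f(t) = 7 t^{3} e^{- \frac{19 t}{2}} u\left(t\right)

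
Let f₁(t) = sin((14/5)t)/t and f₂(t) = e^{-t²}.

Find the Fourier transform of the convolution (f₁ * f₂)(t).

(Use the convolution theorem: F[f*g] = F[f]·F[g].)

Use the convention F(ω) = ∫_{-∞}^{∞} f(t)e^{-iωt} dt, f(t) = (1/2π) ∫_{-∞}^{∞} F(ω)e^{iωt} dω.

F[f₁*f₂](ω) = \begin{cases} \pi^{\frac{3}{2}} e^{- \frac{\omega^{2}}{4}} & \text{for}\: \omega > - \frac{14}{5} \wedge \omega < \frac{14}{5} \\0 & \text{otherwise} \end{cases}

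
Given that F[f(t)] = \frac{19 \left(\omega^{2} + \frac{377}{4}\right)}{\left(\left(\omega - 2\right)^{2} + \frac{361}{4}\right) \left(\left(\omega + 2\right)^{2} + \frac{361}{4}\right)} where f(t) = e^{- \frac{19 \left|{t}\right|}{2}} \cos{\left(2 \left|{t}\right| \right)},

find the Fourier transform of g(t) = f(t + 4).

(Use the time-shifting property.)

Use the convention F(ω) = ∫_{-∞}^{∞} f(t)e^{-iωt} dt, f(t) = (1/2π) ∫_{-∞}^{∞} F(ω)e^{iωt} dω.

F[g](ω) = \frac{\left(304 \omega^{2} + 28652\right) e^{4 i \omega}}{16 \omega^{4} + 2760 \omega^{2} + 142129}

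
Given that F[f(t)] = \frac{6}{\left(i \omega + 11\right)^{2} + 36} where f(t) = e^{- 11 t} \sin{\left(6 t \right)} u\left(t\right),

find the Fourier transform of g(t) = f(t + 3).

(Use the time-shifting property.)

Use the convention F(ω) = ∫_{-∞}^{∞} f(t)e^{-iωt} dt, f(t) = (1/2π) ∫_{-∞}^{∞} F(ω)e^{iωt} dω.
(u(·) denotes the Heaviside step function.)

F[g](ω) = \frac{6 e^{3 i \omega}}{\left(i \omega + 11\right)^{2} + 36}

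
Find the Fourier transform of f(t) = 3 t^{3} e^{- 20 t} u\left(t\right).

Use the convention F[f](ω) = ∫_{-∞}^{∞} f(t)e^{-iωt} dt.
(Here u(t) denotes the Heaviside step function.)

F(ω) = \frac{18}{\left(i \omega + 20\right)^{4}}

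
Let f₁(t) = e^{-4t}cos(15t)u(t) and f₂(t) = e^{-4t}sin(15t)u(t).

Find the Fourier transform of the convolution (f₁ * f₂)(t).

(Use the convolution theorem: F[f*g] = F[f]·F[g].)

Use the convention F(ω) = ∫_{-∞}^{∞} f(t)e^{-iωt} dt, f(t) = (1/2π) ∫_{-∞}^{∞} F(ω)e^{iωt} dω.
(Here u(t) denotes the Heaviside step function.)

F[f₁*f₂](ω) = \frac{15 \left(i \omega + 4\right)}{\left(\left(i \omega + 4\right)^{2} + 225\right)^{2}}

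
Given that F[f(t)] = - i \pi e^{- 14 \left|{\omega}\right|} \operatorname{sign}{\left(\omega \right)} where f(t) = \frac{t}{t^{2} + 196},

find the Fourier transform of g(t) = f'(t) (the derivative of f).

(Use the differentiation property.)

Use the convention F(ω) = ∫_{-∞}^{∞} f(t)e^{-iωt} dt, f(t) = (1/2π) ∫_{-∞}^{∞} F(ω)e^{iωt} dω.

F[g](ω) = \pi \omega e^{- 14 \left|{\omega}\right|} \operatorname{sign}{\left(\omega \right)}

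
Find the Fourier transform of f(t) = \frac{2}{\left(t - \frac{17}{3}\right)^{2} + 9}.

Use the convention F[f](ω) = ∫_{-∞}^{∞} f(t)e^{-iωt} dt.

F(ω) = \frac{2 \pi e^{- \frac{17 i \omega}{3} - 3 \left|{\omega}\right|}}{3}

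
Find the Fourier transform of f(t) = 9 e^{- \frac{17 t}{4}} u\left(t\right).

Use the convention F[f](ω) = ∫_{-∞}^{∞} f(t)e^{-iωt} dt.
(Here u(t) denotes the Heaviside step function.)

F(ω) = \frac{36}{4 i \omega + 17}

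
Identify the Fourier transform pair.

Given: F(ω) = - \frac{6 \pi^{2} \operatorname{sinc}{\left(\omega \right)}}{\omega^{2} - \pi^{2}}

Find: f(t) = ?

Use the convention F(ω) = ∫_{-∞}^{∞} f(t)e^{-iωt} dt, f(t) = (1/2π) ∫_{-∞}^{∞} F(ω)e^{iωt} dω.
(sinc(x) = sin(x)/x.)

f(t) = 6 \left(\begin{cases} \frac{\cos{\left(\pi t \right)}}{2} + \frac{1}{2} & \text{for}\: \left|{t}\right| < 1 \\0 & \text{otherwise} \end{cases}\right)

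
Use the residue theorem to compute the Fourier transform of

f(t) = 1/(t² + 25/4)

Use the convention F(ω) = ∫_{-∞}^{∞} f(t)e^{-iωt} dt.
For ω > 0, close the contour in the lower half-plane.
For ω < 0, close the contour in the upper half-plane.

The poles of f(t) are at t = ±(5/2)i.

Let g(z) = f(z)e^{-iωz}; for large |z| the factor e^{-iωz} decays in the lower half-plane when ω > 0 and in the upper half-plane when ω < 0.

Case ω > 0 (lower half-plane, clockwise contour ⇒ F(ω) = -2πi·ΣRes):
  Res_{z = - \frac{5 i}{2}} g(z) = \frac{i e^{- \frac{5 \omega}{2}}}{5}
  F(ω) = -2πi·ΣRes = \frac{2 \pi e^{- \frac{5 \omega}{2}}}{5}

Case ω < 0 (upper half-plane, counterclockwise contour ⇒ F(ω) = +2πi·ΣRes):
  Res_{z = \frac{5 i}{2}} g(z) = - \frac{i e^{\frac{5 \omega}{2}}}{5}
  F(ω) = 2πi·ΣRes = \frac{2 \pi e^{\frac{5 \omega}{2}}}{5}

Both cases combine into a single formula in |ω|:

F(ω) = \frac{2 \pi e^{- \frac{5 \left|{\omega}\right|}{2}}}{5}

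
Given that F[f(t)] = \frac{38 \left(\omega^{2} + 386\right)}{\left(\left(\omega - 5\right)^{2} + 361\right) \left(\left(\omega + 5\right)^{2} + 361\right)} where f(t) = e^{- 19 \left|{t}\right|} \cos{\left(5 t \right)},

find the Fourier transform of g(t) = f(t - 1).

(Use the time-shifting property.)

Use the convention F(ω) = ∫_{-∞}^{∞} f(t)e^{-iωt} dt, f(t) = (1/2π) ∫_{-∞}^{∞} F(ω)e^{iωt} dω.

F[g](ω) = \frac{38 \left(\omega^{2} + 386\right) e^{- i \omega}}{\omega^{4} + 672 \omega^{2} + 148996}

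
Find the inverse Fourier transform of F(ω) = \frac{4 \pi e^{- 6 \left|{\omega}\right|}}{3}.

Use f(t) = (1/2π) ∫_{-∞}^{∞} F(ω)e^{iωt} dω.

f(t) = \frac{8}{t^{2} + 36}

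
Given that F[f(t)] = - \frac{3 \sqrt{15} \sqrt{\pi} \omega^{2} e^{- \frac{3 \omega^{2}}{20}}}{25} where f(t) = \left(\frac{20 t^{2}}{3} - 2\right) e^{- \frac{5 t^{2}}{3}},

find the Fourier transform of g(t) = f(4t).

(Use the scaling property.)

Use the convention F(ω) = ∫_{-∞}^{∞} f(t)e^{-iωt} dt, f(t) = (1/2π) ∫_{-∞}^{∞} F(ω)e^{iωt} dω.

F[g](ω) = - \frac{3 \sqrt{15} \sqrt{\pi} \omega^{2} e^{- \frac{3 \omega^{2}}{320}}}{1600}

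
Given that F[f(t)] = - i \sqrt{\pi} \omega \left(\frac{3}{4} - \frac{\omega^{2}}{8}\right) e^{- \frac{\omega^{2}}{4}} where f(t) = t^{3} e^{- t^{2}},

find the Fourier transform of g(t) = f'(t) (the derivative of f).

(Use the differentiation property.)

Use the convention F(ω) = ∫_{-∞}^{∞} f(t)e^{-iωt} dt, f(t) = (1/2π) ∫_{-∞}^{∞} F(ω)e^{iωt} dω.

F[g](ω) = \frac{\sqrt{\pi} \omega^{2} \left(6 - \omega^{2}\right) e^{- \frac{\omega^{2}}{4}}}{8}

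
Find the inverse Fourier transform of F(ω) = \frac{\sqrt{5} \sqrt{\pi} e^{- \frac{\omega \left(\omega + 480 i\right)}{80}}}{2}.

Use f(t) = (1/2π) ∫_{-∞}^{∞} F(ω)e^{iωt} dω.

f(t) = 5 e^{- 20 \left(t - 6\right)^{2}}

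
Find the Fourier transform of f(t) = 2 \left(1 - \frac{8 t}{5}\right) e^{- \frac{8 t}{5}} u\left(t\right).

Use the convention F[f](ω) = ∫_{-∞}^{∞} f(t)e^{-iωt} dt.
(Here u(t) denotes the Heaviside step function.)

F(ω) = \frac{50 i \omega}{- 25 \omega^{2} + 80 i \omega + 64}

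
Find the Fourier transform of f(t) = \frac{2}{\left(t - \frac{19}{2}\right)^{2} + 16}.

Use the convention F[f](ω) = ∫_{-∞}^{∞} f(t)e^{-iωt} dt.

F(ω) = \frac{\pi e^{- \frac{19 i \omega}{2} - 4 \left|{\omega}\right|}}{2}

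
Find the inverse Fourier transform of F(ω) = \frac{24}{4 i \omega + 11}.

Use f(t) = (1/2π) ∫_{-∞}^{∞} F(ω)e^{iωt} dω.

f(t) = 6 e^{- \frac{11 t}{4}} u\left(t\right)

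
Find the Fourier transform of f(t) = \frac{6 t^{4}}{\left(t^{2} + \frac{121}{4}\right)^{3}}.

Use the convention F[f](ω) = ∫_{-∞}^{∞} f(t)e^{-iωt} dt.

F(ω) = \frac{3 \pi \left(121 \omega^{2} - 110 \left|{\omega}\right| + 12\right) e^{- \frac{11 \left|{\omega}\right|}{2}}}{88}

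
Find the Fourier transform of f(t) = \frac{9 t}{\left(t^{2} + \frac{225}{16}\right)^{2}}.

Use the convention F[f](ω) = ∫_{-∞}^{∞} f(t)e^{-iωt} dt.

F(ω) = - \frac{6 i \pi \omega e^{- \frac{15 \left|{\omega}\right|}{4}}}{5}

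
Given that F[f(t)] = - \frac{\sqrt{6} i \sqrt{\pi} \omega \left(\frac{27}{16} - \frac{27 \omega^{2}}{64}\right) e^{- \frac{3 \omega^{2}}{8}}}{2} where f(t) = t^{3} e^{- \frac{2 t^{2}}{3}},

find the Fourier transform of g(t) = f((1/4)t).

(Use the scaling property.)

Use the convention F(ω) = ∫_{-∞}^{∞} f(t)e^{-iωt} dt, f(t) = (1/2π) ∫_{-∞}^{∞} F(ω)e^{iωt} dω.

F[g](ω) = \frac{27 \sqrt{6} i \sqrt{\pi} \omega \left(4 \omega^{2} - 1\right) e^{- 6 \omega^{2}}}{2}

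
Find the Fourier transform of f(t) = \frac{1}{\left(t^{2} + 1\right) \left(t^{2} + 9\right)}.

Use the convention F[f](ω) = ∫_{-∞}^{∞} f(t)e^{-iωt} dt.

F(ω) = \frac{\pi e^{- \left|{\omega}\right|}}{8} - \frac{\pi e^{- 3 \left|{\omega}\right|}}{24}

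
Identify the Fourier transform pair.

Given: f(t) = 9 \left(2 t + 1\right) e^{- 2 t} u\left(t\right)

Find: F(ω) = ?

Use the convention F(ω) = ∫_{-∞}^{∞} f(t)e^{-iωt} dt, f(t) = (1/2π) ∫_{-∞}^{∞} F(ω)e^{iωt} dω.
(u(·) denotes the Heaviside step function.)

F(ω) = \frac{9 \left(- i \omega - 4\right)}{\omega^{2} - 4 i \omega - 4}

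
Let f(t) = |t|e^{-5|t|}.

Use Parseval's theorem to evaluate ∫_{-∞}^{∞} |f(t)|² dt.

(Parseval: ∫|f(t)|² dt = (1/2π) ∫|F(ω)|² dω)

∫|f(t)|² dt = \frac{1}{250}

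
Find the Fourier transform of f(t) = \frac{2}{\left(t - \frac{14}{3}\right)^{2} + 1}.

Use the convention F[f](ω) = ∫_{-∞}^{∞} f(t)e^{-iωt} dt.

F(ω) = 2 \pi e^{- \frac{14 i \omega}{3} - \left|{\omega}\right|}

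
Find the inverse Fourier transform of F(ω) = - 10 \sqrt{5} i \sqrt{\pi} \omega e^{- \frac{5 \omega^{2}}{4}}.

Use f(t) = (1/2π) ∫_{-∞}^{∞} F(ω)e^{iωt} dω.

f(t) = 4 t e^{- \frac{t^{2}}{5}}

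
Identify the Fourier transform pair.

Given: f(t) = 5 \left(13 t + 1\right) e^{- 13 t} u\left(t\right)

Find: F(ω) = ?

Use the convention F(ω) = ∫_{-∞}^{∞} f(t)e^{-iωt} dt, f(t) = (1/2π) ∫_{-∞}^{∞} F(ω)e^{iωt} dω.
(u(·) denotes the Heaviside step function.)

F(ω) = \frac{5 \left(- i \omega - 26\right)}{\omega^{2} - 26 i \omega - 169}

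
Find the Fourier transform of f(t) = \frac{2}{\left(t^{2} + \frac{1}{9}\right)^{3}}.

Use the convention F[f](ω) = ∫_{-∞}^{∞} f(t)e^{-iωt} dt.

F(ω) = \frac{27 \pi \left(\omega^{2} + 9 \left|{\omega}\right| + 27\right) e^{- \frac{\left|{\omega}\right|}{3}}}{4}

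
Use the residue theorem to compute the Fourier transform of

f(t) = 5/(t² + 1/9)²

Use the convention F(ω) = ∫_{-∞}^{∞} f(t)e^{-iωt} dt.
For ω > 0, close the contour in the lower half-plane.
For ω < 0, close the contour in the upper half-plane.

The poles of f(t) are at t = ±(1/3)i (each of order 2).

Let g(z) = f(z)e^{-iωz}; for large |z| the factor e^{-iωz} decays in the lower half-plane when ω > 0 and in the upper half-plane when ω < 0.

Case ω > 0 (lower half-plane, clockwise contour ⇒ F(ω) = -2πi·ΣRes):
  Res_{z = - \frac{i}{3}} g(z) = \frac{45 i \left(\omega + 3\right) e^{- \frac{\omega}{3}}}{4} (pole of order 2)
  F(ω) = -2πi·ΣRes = \frac{45 \pi \left(\omega + 3\right) e^{- \frac{\omega}{3}}}{2}

Case ω < 0 (upper half-plane, counterclockwise contour ⇒ F(ω) = +2πi·ΣRes):
  Res_{z = \frac{i}{3}} g(z) = \frac{45 i \left(\omega - 3\right) e^{\frac{\omega}{3}}}{4} (pole of order 2)
  F(ω) = 2πi·ΣRes = \frac{45 \pi \left(3 - \omega\right) e^{\frac{\omega}{3}}}{2}

Both cases combine into a single formula in |ω|:

F(ω) = \frac{45 \pi \left(\left|{\omega}\right| + 3\right) e^{- \frac{\left|{\omega}\right|}{3}}}{2}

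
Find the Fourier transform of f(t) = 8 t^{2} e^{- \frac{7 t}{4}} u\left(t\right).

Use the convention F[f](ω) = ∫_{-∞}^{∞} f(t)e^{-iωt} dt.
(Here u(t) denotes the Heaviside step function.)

F(ω) = \frac{1024}{\left(4 i \omega + 7\right)^{3}}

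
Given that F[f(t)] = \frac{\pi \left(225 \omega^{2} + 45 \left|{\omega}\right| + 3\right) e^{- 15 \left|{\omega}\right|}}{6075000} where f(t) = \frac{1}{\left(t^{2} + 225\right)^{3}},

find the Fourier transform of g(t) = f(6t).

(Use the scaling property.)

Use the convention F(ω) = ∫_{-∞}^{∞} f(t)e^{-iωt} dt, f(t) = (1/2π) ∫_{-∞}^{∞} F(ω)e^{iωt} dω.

F[g](ω) = \frac{\pi \left(25 \omega^{2} + 30 \left|{\omega}\right| + 12\right) e^{- \frac{5 \left|{\omega}\right|}{2}}}{145800000}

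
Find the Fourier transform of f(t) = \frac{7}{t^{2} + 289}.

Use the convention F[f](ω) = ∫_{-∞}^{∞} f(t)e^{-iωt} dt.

F(ω) = \frac{7 \pi e^{- 17 \left|{\omega}\right|}}{17}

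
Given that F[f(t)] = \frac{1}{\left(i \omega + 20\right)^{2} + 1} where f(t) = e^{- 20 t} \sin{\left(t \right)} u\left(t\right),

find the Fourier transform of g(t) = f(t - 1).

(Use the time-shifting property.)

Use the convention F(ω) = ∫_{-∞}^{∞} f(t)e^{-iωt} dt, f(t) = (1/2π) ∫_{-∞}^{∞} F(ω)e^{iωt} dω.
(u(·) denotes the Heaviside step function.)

F[g](ω) = \frac{e^{- i \omega}}{\left(i \omega + 20\right)^{2} + 1}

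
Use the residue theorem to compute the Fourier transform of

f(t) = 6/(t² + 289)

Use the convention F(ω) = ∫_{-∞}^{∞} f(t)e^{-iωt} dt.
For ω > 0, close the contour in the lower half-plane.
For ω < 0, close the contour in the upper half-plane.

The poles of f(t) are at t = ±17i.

Let g(z) = f(z)e^{-iωz}; for large |z| the factor e^{-iωz} decays in the lower half-plane when ω > 0 and in the upper half-plane when ω < 0.

Case ω > 0 (lower half-plane, clockwise contour ⇒ F(ω) = -2πi·ΣRes):
  Res_{z = - 17 i} g(z) = \frac{3 i e^{- 17 \omega}}{17}
  F(ω) = -2πi·ΣRes = \frac{6 \pi e^{- 17 \omega}}{17}

Case ω < 0 (upper half-plane, counterclockwise contour ⇒ F(ω) = +2πi·ΣRes):
  Res_{z = 17 i} g(z) = - \frac{3 i e^{17 \omega}}{17}
  F(ω) = 2πi·ΣRes = \frac{6 \pi e^{17 \omega}}{17}

Both cases combine into a single formula in |ω|:

F(ω) = \frac{6 \pi e^{- 17 \left|{\omega}\right|}}{17}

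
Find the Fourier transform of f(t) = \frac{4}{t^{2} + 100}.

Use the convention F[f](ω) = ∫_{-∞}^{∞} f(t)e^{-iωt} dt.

F(ω) = \frac{2 \pi e^{- 10 \left|{\omega}\right|}}{5}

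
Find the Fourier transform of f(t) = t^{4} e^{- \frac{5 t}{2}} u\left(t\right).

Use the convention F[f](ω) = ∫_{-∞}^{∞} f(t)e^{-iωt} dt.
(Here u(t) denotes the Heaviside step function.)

F(ω) = \frac{768}{\left(2 i \omega + 5\right)^{5}}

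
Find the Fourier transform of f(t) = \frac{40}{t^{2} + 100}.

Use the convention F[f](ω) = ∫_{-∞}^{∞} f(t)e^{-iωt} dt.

F(ω) = 4 \pi e^{- 10 \left|{\omega}\right|}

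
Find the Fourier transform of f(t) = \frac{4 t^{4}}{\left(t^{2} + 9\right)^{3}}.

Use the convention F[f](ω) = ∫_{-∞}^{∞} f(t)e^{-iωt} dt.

F(ω) = \frac{\pi \left(3 \omega^{2} - 5 \left|{\omega}\right| + 1\right) e^{- 3 \left|{\omega}\right|}}{2}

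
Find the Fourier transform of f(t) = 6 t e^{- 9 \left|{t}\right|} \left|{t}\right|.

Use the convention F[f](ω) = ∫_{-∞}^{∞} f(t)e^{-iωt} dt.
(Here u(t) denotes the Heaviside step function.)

F(ω) = \frac{24 i \omega \left(\omega^{2} - 243\right)}{\left(\omega^{2} + 81\right)^{3}}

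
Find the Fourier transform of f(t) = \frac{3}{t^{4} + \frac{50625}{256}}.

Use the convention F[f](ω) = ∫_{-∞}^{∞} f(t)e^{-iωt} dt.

F(ω) = \frac{64 \pi e^{- \frac{15 \sqrt{2} \left|{\omega}\right|}{8}} \sin{\left(\frac{15 \sqrt{2} \left|{\omega}\right|}{8} + \frac{\pi}{4} \right)}}{1125}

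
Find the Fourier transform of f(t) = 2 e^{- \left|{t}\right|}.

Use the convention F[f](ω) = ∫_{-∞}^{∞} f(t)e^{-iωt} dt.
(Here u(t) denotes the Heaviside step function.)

F(ω) = \frac{4}{\omega^{2} + 1}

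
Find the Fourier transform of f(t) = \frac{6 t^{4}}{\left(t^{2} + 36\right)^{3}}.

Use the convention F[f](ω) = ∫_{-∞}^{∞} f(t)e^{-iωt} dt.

F(ω) = \frac{3 \pi \left(12 \omega^{2} - 10 \left|{\omega}\right| + 1\right) e^{- 6 \left|{\omega}\right|}}{8}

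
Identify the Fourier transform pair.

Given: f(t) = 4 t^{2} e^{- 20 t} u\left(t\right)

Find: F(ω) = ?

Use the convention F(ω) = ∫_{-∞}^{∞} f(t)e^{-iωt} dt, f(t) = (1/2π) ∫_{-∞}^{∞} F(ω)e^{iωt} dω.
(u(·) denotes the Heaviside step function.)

F(ω) = \frac{8}{\left(i \omega + 20\right)^{3}}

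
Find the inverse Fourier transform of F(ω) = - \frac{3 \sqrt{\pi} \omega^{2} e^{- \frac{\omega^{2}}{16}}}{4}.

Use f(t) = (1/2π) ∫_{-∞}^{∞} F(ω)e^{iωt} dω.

f(t) = 6 \left(16 t^{2} - 2\right) e^{- 4 t^{2}}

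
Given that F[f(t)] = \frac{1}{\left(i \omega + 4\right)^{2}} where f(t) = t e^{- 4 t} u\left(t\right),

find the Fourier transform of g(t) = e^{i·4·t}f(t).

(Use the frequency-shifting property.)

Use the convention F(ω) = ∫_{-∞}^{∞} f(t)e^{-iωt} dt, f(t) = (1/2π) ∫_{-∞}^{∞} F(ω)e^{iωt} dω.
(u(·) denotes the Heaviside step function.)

F[g](ω) = \frac{1}{\left(i \left(\omega - 4\right) + 4\right)^{2}}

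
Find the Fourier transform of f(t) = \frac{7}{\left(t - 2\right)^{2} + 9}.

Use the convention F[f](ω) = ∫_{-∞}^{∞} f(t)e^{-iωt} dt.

F(ω) = \frac{7 \pi e^{- 2 i \omega - 3 \left|{\omega}\right|}}{3}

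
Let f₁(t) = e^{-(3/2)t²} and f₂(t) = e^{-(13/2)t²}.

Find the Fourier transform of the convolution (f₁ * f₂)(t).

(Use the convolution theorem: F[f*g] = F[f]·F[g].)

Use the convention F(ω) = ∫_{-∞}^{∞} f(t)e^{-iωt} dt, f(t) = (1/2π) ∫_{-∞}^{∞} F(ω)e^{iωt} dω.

F[f₁*f₂](ω) = \frac{2 \sqrt{39} \pi e^{- \frac{8 \omega^{2}}{39}}}{39}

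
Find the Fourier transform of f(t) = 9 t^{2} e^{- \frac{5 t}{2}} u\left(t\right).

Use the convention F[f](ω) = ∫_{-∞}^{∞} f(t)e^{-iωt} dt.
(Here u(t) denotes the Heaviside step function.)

F(ω) = \frac{144}{\left(2 i \omega + 5\right)^{3}}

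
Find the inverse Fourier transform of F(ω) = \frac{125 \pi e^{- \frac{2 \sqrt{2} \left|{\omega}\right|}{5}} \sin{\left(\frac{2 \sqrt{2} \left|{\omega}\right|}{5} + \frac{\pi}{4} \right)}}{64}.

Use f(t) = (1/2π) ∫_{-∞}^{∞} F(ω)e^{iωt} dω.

f(t) = \frac{1}{t^{4} + \frac{256}{625}}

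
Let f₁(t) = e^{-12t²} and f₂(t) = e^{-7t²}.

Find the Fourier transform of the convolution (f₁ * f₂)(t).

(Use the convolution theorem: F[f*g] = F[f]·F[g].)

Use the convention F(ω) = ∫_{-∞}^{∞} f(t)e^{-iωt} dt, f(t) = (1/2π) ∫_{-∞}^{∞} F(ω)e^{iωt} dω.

F[f₁*f₂](ω) = \frac{\sqrt{21} \pi e^{- \frac{19 \omega^{2}}{336}}}{42}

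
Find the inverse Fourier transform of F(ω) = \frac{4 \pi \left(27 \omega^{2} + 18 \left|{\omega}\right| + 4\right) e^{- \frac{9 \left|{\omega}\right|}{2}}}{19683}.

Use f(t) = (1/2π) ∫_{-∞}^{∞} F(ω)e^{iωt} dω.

f(t) = \frac{4}{\left(t^{2} + \frac{81}{4}\right)^{3}}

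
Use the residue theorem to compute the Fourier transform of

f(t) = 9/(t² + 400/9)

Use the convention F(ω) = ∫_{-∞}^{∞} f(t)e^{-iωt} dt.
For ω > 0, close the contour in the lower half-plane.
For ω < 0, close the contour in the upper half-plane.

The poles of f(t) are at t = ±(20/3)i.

Let g(z) = f(z)e^{-iωz}; for large |z| the factor e^{-iωz} decays in the lower half-plane when ω > 0 and in the upper half-plane when ω < 0.

Case ω > 0 (lower half-plane, clockwise contour ⇒ F(ω) = -2πi·ΣRes):
  Res_{z = - \frac{20 i}{3}} g(z) = \frac{27 i e^{- \frac{20 \omega}{3}}}{40}
  F(ω) = -2πi·ΣRes = \frac{27 \pi e^{- \frac{20 \omega}{3}}}{20}

Case ω < 0 (upper half-plane, counterclockwise contour ⇒ F(ω) = +2πi·ΣRes):
  Res_{z = \frac{20 i}{3}} g(z) = - \frac{27 i e^{\frac{20 \omega}{3}}}{40}
  F(ω) = 2πi·ΣRes = \frac{27 \pi e^{\frac{20 \omega}{3}}}{20}

Both cases combine into a single formula in |ω|:

F(ω) = \frac{27 \pi e^{- \frac{20 \left|{\omega}\right|}{3}}}{20}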